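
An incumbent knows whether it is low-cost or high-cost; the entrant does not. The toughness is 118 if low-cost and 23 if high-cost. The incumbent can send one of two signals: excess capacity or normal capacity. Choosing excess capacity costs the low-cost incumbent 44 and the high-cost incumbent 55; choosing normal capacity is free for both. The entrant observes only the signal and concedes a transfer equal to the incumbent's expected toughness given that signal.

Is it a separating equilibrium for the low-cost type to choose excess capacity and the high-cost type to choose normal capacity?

No

If types separate, excess capacity earns payment 118 and normal capacity earns 23.
Low-cost: excess capacity gives 118 − 44 = 74; normal capacity gives 23 − 0 = 23. No deviation. ✓
High-cost: normal capacity gives 23 − 0 = 23; excess capacity gives 118 − 55 = 63. Would deviate. ✗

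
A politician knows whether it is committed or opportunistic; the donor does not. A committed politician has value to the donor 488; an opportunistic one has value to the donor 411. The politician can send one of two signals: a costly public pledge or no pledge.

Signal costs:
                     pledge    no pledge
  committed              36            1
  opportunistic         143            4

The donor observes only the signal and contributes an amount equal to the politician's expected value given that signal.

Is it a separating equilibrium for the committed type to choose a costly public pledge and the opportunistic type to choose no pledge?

If types separate, pledge earns payment 488 and no pledge earns 411.
Committed: pledge gives 488 − 36 = 452; no pledge gives 411 − 1 = 410. No deviation. ✓
Opportunistic: no pledge gives 411 − 4 = 407; pledge gives 488 − 143 = 345. No deviation. ✓
Both incentive constraints hold.

Yes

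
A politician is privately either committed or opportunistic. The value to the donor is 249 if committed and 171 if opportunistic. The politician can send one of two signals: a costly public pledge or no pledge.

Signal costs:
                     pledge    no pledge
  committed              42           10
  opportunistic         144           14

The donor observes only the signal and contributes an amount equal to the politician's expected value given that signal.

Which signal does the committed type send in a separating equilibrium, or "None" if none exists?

pledge

Try committed → pledge, opportunistic → no pledge:
  Under separation the donor infers type exactly: pledge → committed (pays 249), no pledge → opportunistic (pays 171).
  Committed: pledge gives 249 − 42 = 207; no pledge gives 171 − 10 = 161. No deviation. ✓
  Opportunistic: no pledge gives 171 − 14 = 157; pledge gives 249 − 144 = 105. No deviation. ✓
Both hold — the committed type sends pledge.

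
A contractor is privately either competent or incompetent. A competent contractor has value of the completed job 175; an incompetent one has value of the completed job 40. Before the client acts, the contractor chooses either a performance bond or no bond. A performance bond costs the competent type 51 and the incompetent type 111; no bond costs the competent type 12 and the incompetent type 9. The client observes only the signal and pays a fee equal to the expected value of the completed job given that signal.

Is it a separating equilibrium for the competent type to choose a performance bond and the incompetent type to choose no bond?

No

Under separation the client infers type exactly: bond → competent (pays 175), no bond → incompetent (pays 40).
Competent: bond gives 175 − 51 = 124; no bond gives 40 − 12 = 28. No deviation. ✓
Incompetent: no bond gives 40 − 9 = 31; bond gives 175 − 111 = 64. Would deviate. ✗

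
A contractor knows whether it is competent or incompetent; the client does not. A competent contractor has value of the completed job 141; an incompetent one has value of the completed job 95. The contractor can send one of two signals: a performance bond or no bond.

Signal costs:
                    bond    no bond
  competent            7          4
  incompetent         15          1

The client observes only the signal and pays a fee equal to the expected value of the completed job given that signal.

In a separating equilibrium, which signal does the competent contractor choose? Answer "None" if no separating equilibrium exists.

Try competent → bond, incompetent → no bond:
  Under separation the client infers type exactly: bond → competent (pays 141), no bond → incompetent (pays 95).
  Competent: bond gives 141 − 7 = 134; no bond gives 95 − 4 = 91. No deviation. ✓
  Incompetent: no bond gives 95 − 1 = 94; bond gives 141 − 15 = 126. Would deviate. ✗
Try competent → no bond, incompetent → bond:
  Under separation the client infers type exactly: no bond → competent (pays 141), bond → incompetent (pays 95).
  Competent: no bond gives 141 − 4 = 137; bond gives 95 − 7 = 88. No deviation. ✓
  Incompetent: bond gives 95 − 15 = 80; no bond gives 141 − 1 = 140. Would deviate. ✗
Neither assignment is incentive-compatible.

None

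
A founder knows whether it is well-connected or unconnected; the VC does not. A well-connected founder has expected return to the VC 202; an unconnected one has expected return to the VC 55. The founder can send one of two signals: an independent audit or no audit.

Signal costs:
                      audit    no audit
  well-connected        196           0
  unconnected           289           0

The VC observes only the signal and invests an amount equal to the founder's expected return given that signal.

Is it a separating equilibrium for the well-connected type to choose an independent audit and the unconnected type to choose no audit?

Under separation the VC infers type exactly: audit → well-connected (pays 202), no audit → unconnected (pays 55).
Well-connected: audit gives 202 − 196 = 6; no audit gives 55 − 0 = 55. Would deviate. ✗
Unconnected: no audit gives 55 − 0 = 55; audit gives 202 − 289 = -87. No deviation. ✓

No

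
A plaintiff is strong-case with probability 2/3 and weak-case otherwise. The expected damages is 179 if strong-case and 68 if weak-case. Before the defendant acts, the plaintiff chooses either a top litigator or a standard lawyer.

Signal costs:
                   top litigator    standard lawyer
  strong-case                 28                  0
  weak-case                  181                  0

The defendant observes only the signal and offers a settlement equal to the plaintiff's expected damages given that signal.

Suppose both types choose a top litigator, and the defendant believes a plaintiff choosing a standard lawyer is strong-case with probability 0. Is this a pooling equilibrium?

No

On the equilibrium path (top litigator) the defendant holds the prior 2/3 and pays 2/3·179 + 1/3·68 = 142. Off-path (standard lawyer) belief 0 gives 0·179 + 1·68 = 68.
Strong-case: top litigator gives 142 − 28 = 114; standard lawyer gives 68 − 0 = 68. Stays. ✓
Weak-case: top litigator gives 142 − 181 = -39; standard lawyer gives 68 − 0 = 68. Deviates. ✗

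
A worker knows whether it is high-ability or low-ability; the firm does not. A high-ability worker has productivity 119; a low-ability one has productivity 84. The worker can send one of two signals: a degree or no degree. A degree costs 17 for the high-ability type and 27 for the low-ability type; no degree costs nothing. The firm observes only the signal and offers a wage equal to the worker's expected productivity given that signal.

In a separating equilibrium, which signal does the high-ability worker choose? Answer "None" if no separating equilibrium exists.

None

Try high-ability → degree, low-ability → no degree:
  If types separate, degree earns payment 119 and no degree earns 84.
  High-ability: degree gives 119 − 17 = 102; no degree gives 84 − 0 = 84. No deviation. ✓
  Low-ability: no degree gives 84 − 0 = 84; degree gives 119 − 27 = 92. Would deviate. ✗
Try high-ability → no degree, low-ability → degree:
  If types separate, no degree earns payment 119 and degree earns 84.
  High-ability: no degree gives 119 − 0 = 119; degree gives 84 − 17 = 67. No deviation. ✓
  Low-ability: degree gives 84 − 27 = 57; no degree gives 119 − 0 = 119. Would deviate. ✗
Neither assignment is incentive-compatible.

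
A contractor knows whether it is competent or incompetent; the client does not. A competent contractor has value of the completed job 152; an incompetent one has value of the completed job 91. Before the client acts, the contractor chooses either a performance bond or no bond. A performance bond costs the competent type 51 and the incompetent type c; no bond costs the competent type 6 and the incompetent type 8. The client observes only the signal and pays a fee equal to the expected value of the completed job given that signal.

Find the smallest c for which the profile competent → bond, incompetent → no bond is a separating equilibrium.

Under separation: bond → competent (pays 152); no bond → incompetent (pays 91).
Competent: 152 − 51 = 101 ≥ 91 − 6 = 85. Holds regardless of c. ✓
Incompetent: 91 − 8 ≥ 152 − c, so c ≥ 152 − 83 = 69.

69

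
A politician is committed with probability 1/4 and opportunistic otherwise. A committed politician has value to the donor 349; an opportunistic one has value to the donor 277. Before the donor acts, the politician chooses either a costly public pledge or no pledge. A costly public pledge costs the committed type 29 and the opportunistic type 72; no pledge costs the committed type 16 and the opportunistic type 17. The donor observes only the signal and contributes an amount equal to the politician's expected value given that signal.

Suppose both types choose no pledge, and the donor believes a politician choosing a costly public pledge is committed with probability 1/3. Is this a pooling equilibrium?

Yes

On the equilibrium path (no pledge) the donor holds the prior 1/4 and pays 1/4·349 + 3/4·277 = 295. Off-path (pledge) belief 1/3 gives 1/3·349 + 2/3·277 = 301.
Committed: no pledge gives 295 − 16 = 279; pledge gives 301 − 29 = 272. Stays. ✓
Opportunistic: no pledge gives 295 − 17 = 278; pledge gives 301 − 72 = 229. Stays. ✓
Beliefs are Bayes-consistent on-path and both types best-respond.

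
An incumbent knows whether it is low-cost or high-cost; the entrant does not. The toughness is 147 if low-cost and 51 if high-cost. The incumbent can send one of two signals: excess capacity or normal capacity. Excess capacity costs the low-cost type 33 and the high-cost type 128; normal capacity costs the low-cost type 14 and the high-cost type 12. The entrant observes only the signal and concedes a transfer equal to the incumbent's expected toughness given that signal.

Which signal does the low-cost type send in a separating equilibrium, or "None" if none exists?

excess capacity

Try low-cost → excess capacity, high-cost → normal capacity:
  Under separation the entrant infers type exactly: excess capacity → low-cost (pays 147), normal capacity → high-cost (pays 51).
  Low-cost: excess capacity gives 147 − 33 = 114; normal capacity gives 51 − 14 = 37. No deviation. ✓
  High-cost: normal capacity gives 51 − 12 = 39; excess capacity gives 147 − 128 = 19. No deviation. ✓
Both hold — the low-cost type sends excess capacity.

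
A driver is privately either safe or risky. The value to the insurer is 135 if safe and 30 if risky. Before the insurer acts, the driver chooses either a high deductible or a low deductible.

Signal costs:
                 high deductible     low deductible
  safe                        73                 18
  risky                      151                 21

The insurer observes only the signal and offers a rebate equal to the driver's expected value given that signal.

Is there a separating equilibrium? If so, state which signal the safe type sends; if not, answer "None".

high deductible

Try safe → high deductible, risky → low deductible:
  Under separation the insurer infers type exactly: high deductible → safe (pays 135), low deductible → risky (pays 30).
  Safe: high deductible gives 135 − 73 = 62; low deductible gives 30 − 18 = 12. No deviation. ✓
  Risky: low deductible gives 30 − 21 = 9; high deductible gives 135 − 151 = -16. No deviation. ✓
Both hold — the safe type sends high deductible.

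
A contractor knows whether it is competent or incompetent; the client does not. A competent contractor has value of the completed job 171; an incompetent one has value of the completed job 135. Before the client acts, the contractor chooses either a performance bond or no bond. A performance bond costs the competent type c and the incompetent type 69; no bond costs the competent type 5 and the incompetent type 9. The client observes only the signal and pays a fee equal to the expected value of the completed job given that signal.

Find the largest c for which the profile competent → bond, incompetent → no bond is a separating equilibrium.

Under separation: bond → competent (pays 171); no bond → incompetent (pays 135).
Incompetent: 135 − 9 = 126 ≥ 171 − 69 = 102. Holds regardless of c. ✓
Competent: 171 − c ≥ 135 − 5, so c ≤ 171 − 130 = 41.

41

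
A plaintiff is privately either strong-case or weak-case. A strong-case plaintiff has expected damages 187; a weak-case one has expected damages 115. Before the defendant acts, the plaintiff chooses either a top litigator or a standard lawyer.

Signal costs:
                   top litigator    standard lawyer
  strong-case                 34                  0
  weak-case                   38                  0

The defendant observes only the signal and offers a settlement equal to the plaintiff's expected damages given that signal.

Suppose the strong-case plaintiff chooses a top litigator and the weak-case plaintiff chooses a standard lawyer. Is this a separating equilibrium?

No

Under separation the defendant infers type exactly: top litigator → strong-case (pays 187), standard lawyer → weak-case (pays 115).
Strong-case: top litigator gives 187 − 34 = 153; standard lawyer gives 115 − 0 = 115. No deviation. ✓
Weak-case: standard lawyer gives 115 − 0 = 115; top litigator gives 187 − 38 = 149. Would deviate. ✗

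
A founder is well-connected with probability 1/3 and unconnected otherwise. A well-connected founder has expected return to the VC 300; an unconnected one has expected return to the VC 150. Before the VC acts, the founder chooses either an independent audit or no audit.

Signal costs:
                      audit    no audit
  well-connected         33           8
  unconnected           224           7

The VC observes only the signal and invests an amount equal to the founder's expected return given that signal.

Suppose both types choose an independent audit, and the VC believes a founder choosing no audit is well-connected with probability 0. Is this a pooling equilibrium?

No

At the pooled signal (audit) the VC holds the prior 1/3 and pays 1/3·300 + 2/3·150 = 200. Off-path (no audit) belief 0 gives 0·300 + 1·150 = 150.
Well-connected: audit gives 200 − 33 = 167; no audit gives 150 − 8 = 142. Stays. ✓
Unconnected: audit gives 200 − 224 = -24; no audit gives 150 − 7 = 143. Deviates. ✗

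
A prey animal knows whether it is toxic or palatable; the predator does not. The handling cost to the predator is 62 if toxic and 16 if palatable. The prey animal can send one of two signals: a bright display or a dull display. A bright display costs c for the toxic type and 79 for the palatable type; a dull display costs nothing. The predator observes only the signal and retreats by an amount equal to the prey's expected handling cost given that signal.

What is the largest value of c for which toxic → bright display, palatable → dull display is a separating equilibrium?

46

Under separation: bright display → toxic (pays 62); dull display → palatable (pays 16).
Palatable: 16 − 0 = 16 ≥ 62 − 79 = -17. Holds regardless of c. ✓
Toxic: 62 − c ≥ 16 − 0, so c ≤ 62 − 16 = 46.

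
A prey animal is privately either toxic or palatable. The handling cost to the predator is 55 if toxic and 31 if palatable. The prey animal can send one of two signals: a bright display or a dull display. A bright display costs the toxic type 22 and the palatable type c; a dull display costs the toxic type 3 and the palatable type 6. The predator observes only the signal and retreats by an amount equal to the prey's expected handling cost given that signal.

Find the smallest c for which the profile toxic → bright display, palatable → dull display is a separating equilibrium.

30

Under separation: bright display → toxic (pays 55); dull display → palatable (pays 31).
Toxic: 55 − 22 = 33 ≥ 31 − 3 = 28. Holds regardless of c. ✓
Palatable: 31 − 6 ≥ 55 − c, so c ≥ 55 − 25 = 30.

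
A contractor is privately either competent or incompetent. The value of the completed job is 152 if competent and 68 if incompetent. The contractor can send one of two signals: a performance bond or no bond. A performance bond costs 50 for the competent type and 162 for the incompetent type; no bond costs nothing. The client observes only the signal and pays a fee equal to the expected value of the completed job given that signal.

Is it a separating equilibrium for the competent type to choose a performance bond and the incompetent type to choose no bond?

If types separate, bond earns payment 152 and no bond earns 68.
Competent: bond gives 152 − 50 = 102; no bond gives 68 − 0 = 68. No deviation. ✓
Incompetent: no bond gives 68 − 0 = 68; bond gives 152 − 162 = -10. No deviation. ✓
Both incentive constraints hold.

Yes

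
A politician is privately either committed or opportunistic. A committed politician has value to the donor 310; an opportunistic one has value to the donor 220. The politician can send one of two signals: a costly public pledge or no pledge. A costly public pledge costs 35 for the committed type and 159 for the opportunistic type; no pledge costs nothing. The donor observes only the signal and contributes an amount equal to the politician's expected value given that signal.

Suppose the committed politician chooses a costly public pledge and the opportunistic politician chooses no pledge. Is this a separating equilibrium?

If types separate, pledge earns payment 310 and no pledge earns 220.
Committed: pledge gives 310 − 35 = 275; no pledge gives 220 − 0 = 220. No deviation. ✓
Opportunistic: no pledge gives 220 − 0 = 220; pledge gives 310 − 159 = 151. No deviation. ✓
Both incentive constraints hold.

Yes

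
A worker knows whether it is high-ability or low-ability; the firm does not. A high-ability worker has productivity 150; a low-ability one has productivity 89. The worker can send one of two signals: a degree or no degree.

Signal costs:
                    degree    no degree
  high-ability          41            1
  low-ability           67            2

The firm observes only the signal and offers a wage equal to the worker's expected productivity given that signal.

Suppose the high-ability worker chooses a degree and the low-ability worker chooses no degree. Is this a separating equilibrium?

If types separate, degree earns payment 150 and no degree earns 89.
High-ability: degree gives 150 − 41 = 109; no degree gives 89 − 1 = 88. No deviation. ✓
Low-ability: no degree gives 89 − 2 = 87; degree gives 150 − 67 = 83. No deviation. ✓
Neither type gains from mimicking the other.

Yes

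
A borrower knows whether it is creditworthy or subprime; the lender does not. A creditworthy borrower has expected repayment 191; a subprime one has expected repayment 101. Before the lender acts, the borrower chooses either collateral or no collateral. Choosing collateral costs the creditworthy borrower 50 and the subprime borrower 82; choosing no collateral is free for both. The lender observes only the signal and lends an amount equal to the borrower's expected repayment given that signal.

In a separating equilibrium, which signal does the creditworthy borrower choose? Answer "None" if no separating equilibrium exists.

None

Try creditworthy → collateral, subprime → no collateral:
  If types separate, collateral earns payment 191 and no collateral earns 101.
  Creditworthy: collateral gives 191 − 50 = 141; no collateral gives 101 − 0 = 101. No deviation. ✓
  Subprime: no collateral gives 101 − 0 = 101; collateral gives 191 − 82 = 109. Would deviate. ✗
Try creditworthy → no collateral, subprime → collateral:
  If types separate, no collateral earns payment 191 and collateral earns 101.
  Creditworthy: no collateral gives 191 − 0 = 191; collateral gives 101 − 50 = 51. No deviation. ✓
  Subprime: collateral gives 101 − 82 = 19; no collateral gives 191 − 0 = 191. Would deviate. ✗
Neither assignment is incentive-compatible.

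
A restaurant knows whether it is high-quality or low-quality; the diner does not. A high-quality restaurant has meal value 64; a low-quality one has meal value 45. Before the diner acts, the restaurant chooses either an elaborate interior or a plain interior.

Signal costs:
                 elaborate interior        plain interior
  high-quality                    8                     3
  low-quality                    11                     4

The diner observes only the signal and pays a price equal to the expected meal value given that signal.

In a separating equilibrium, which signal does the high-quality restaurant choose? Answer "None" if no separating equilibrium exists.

Try high-quality → elaborate interior, low-quality → plain interior:
  If types separate, elaborate interior earns payment 64 and plain interior earns 45.
  High-quality: elaborate interior gives 64 − 8 = 56; plain interior gives 45 − 3 = 42. No deviation. ✓
  Low-quality: plain interior gives 45 − 4 = 41; elaborate interior gives 64 − 11 = 53. Would deviate. ✗
Try high-quality → plain interior, low-quality → elaborate interior:
  If types separate, plain interior earns payment 64 and elaborate interior earns 45.
  High-quality: plain interior gives 64 − 3 = 61; elaborate interior gives 45 − 8 = 37. No deviation. ✓
  Low-quality: elaborate interior gives 45 − 11 = 34; plain interior gives 64 − 4 = 60. Would deviate. ✗
Neither assignment is incentive-compatible.

None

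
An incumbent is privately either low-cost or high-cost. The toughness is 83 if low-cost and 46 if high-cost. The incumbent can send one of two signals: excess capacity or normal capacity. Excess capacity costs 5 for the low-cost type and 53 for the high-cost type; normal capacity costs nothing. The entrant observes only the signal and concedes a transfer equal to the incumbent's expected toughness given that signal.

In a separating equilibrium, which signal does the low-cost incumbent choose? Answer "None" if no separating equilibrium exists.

Try low-cost → excess capacity, high-cost → normal capacity:
  If types separate, excess capacity earns payment 83 and normal capacity earns 46.
  Low-cost: excess capacity gives 83 − 5 = 78; normal capacity gives 46 − 0 = 46. No deviation. ✓
  High-cost: normal capacity gives 46 − 0 = 46; excess capacity gives 83 − 53 = 30. No deviation. ✓
Both hold — the low-cost type sends excess capacity.

excess capacity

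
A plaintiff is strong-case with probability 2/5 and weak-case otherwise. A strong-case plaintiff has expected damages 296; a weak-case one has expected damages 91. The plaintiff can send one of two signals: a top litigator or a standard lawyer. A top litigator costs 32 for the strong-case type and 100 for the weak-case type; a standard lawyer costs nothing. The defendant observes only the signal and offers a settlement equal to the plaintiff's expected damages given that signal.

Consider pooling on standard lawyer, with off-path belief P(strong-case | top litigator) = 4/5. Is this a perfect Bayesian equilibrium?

No

On the equilibrium path (standard lawyer) the defendant holds the prior 2/5 and pays 2/5·296 + 3/5·91 = 173. Off-path (top litigator) belief 4/5 gives 4/5·296 + 1/5·91 = 255.
Strong-case: standard lawyer gives 173 − 0 = 173; top litigator gives 255 − 32 = 223. Deviates. ✗
Weak-case: standard lawyer gives 173 − 0 = 173; top litigator gives 255 − 100 = 155. Stays. ✓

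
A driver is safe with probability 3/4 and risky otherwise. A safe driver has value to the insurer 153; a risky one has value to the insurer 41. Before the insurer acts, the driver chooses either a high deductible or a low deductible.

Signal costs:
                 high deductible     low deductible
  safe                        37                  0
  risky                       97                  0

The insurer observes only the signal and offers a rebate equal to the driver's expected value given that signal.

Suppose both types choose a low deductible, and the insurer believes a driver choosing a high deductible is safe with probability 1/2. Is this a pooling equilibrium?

On the equilibrium path (low deductible) the insurer holds the prior 3/4 and pays 3/4·153 + 1/4·41 = 125. Off-path (high deductible) belief 1/2 gives 1/2·153 + 1/2·41 = 97.
Safe: low deductible gives 125 − 0 = 125; high deductible gives 97 − 37 = 60. Stays. ✓
Risky: low deductible gives 125 − 0 = 125; high deductible gives 97 − 97 = 0. Stays. ✓
Beliefs are Bayes-consistent on-path and both types best-respond.

Yes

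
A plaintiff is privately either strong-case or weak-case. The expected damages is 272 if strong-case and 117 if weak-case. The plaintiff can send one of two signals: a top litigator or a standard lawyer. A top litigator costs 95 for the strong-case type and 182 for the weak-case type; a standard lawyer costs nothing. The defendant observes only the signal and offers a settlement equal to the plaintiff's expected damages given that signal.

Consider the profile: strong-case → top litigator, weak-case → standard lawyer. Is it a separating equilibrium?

Yes

If types separate, top litigator earns payment 272 and standard lawyer earns 117.
Strong-case: top litigator gives 272 − 95 = 177; standard lawyer gives 117 − 0 = 117. No deviation. ✓
Weak-case: standard lawyer gives 117 − 0 = 117; top litigator gives 272 − 182 = 90. No deviation. ✓
Both incentive constraints hold.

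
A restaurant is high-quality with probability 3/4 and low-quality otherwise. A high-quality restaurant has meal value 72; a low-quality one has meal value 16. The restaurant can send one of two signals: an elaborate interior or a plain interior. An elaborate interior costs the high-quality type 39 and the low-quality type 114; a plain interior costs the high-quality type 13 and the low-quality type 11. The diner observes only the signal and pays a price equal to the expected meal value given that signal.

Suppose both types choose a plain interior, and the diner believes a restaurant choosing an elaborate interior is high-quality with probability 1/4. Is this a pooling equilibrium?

Yes

On the equilibrium path (plain interior) the diner holds the prior 3/4 and pays 3/4·72 + 1/4·16 = 58. Off-path (elaborate interior) belief 1/4 gives 1/4·72 + 3/4·16 = 30.
High-quality: plain interior gives 58 − 13 = 45; elaborate interior gives 30 − 39 = -9. Stays. ✓
Low-quality: plain interior gives 58 − 11 = 47; elaborate interior gives 30 − 114 = -84. Stays. ✓
Beliefs are Bayes-consistent on-path and both types best-respond.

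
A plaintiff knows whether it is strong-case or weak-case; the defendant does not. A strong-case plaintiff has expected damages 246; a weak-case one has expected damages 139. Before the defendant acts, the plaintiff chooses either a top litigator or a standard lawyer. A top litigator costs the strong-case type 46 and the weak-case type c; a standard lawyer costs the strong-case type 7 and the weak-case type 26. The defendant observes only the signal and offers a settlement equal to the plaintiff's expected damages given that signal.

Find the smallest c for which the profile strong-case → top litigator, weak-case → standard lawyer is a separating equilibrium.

133

Under separation: top litigator → strong-case (pays 246); standard lawyer → weak-case (pays 139).
Strong-case: 246 − 46 = 200 ≥ 139 − 7 = 132. Holds regardless of c. ✓
Weak-case: 139 − 26 ≥ 246 − c, so c ≥ 246 − 113 = 133.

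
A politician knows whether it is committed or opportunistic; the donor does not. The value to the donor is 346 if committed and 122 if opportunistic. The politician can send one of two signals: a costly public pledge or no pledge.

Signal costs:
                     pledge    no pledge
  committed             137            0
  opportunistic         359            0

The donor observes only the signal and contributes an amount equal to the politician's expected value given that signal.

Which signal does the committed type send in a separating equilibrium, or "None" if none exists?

Try committed → pledge, opportunistic → no pledge:
  If types separate, pledge earns payment 346 and no pledge earns 122.
  Committed: pledge gives 346 − 137 = 209; no pledge gives 122 − 0 = 122. No deviation. ✓
  Opportunistic: no pledge gives 122 − 0 = 122; pledge gives 346 − 359 = -13. No deviation. ✓
Both hold — the committed type sends pledge.

pledge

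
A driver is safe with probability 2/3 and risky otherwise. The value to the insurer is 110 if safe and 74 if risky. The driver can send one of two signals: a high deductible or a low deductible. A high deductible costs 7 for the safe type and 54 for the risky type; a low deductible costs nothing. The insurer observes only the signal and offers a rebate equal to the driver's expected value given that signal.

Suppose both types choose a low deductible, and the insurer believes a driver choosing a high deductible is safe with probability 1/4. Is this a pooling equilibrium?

Yes

At the pooled signal (low deductible) the insurer holds the prior 2/3 and pays 2/3·110 + 1/3·74 = 98. Off-path (high deductible) belief 1/4 gives 1/4·110 + 3/4·74 = 83.
Safe: low deductible gives 98 − 0 = 98; high deductible gives 83 − 7 = 76. Stays. ✓
Risky: low deductible gives 98 − 0 = 98; high deductible gives 83 − 54 = 29. Stays. ✓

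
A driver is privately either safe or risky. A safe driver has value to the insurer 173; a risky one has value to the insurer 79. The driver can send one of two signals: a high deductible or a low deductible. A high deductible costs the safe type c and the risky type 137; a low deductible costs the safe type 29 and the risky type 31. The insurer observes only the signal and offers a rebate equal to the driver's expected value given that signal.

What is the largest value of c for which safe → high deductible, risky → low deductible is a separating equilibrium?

Under separation: high deductible → safe (pays 173); low deductible → risky (pays 79).
Risky: 79 − 31 = 48 ≥ 173 − 137 = 36. Holds regardless of c. ✓
Safe: 173 − c ≥ 79 − 29, so c ≤ 173 − 50 = 123.

123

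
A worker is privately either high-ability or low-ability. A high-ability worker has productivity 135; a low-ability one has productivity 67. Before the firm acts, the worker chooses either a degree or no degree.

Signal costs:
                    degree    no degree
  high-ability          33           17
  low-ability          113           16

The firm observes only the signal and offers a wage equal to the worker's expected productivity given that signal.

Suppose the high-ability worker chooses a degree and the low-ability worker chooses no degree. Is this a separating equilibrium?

If types separate, degree earns payment 135 and no degree earns 67.
High-ability: degree gives 135 − 33 = 102; no degree gives 67 − 17 = 50. No deviation. ✓
Low-ability: no degree gives 67 − 16 = 51; degree gives 135 − 113 = 22. No deviation. ✓
Both incentive constraints hold.

Yes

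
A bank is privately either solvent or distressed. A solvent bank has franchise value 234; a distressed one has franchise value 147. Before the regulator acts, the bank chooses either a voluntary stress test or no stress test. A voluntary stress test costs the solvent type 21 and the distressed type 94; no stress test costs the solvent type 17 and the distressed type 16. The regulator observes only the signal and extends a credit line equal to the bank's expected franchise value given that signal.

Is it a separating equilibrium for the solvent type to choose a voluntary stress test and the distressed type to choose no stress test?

If types separate, stress test earns payment 234 and no stress test earns 147.
Solvent: stress test gives 234 − 21 = 213; no stress test gives 147 − 17 = 130. No deviation. ✓
Distressed: no stress test gives 147 − 16 = 131; stress test gives 234 − 94 = 140. Would deviate. ✗

No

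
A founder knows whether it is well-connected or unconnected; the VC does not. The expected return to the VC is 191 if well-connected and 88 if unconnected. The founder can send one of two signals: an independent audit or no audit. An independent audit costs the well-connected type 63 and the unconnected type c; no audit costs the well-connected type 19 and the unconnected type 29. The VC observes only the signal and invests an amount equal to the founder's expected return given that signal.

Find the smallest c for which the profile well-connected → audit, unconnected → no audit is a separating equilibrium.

Under separation: audit → well-connected (pays 191); no audit → unconnected (pays 88).
Well-connected: 191 − 63 = 128 ≥ 88 − 19 = 69. Holds regardless of c. ✓
Unconnected: 88 − 29 ≥ 191 − c, so c ≥ 191 − 59 = 132.

132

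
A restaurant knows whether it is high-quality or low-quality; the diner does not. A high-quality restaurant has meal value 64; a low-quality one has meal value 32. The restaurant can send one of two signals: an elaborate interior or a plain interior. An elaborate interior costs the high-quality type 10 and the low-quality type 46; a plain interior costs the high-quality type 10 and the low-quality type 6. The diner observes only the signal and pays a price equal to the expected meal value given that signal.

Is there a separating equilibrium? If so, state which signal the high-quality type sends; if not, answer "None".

elaborate interior

Try high-quality → elaborate interior, low-quality → plain interior:
  Under separation the diner infers type exactly: elaborate interior → high-quality (pays 64), plain interior → low-quality (pays 32).
  High-quality: elaborate interior gives 64 − 10 = 54; plain interior gives 32 − 10 = 22. No deviation. ✓
  Low-quality: plain interior gives 32 − 6 = 26; elaborate interior gives 64 − 46 = 18. No deviation. ✓
Both hold — the high-quality type sends elaborate interior.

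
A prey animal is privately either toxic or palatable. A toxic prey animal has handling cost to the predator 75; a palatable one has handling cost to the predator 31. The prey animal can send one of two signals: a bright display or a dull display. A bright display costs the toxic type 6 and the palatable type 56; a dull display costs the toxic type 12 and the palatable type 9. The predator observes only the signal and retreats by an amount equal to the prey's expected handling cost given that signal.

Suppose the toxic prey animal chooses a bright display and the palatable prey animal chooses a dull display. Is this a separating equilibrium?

Yes

If types separate, bright display earns payment 75 and dull display earns 31.
Toxic: bright display gives 75 − 6 = 69; dull display gives 31 − 12 = 19. No deviation. ✓
Palatable: dull display gives 31 − 9 = 22; bright display gives 75 − 56 = 19. No deviation. ✓
Both incentive constraints hold.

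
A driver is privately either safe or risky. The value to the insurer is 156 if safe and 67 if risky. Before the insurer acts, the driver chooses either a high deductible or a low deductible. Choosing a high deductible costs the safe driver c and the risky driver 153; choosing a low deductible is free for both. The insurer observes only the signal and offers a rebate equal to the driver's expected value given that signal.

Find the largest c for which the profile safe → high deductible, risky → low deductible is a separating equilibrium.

89

Under separation: high deductible → safe (pays 156); low deductible → risky (pays 67).
Risky: 67 − 0 = 67 ≥ 156 − 153 = 3. Holds regardless of c. ✓
Safe: 156 − c ≥ 67 − 0, so c ≤ 156 − 67 = 89.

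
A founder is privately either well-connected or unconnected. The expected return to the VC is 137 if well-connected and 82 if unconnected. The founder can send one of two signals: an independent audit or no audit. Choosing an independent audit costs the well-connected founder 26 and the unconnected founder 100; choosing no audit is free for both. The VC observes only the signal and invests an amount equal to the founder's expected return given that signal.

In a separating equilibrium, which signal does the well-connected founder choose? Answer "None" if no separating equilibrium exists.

audit

Try well-connected → audit, unconnected → no audit:
  If types separate, audit earns payment 137 and no audit earns 82.
  Well-connected: audit gives 137 − 26 = 111; no audit gives 82 − 0 = 82. No deviation. ✓
  Unconnected: no audit gives 82 − 0 = 82; audit gives 137 − 100 = 37. No deviation. ✓
Both hold — the well-connected type sends audit.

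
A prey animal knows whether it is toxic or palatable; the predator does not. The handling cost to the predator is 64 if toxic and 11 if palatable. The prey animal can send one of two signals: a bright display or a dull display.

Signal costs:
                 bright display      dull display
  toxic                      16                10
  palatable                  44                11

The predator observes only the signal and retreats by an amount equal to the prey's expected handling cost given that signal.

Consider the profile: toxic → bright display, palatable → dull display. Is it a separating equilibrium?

No

If types separate, bright display earns payment 64 and dull display earns 11.
Toxic: bright display gives 64 − 16 = 48; dull display gives 11 − 10 = 1. No deviation. ✓
Palatable: dull display gives 11 − 11 = 0; bright display gives 64 − 44 = 20. Would deviate. ✗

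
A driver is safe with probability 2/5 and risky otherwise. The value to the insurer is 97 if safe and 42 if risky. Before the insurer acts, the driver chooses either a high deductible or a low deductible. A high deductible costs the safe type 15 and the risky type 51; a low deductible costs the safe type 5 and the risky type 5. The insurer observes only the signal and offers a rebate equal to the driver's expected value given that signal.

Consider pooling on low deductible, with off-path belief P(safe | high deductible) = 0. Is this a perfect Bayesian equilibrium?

Yes

On the equilibrium path (low deductible) the insurer holds the prior 2/5 and pays 2/5·97 + 3/5·42 = 64. Off-path (high deductible) belief 0 gives 0·97 + 1·42 = 42.
Safe: low deductible gives 64 − 5 = 59; high deductible gives 42 − 15 = 27. Stays. ✓
Risky: low deductible gives 64 − 5 = 59; high deductible gives 42 − 51 = -9. Stays. ✓
Beliefs are Bayes-consistent on-path and both types best-respond.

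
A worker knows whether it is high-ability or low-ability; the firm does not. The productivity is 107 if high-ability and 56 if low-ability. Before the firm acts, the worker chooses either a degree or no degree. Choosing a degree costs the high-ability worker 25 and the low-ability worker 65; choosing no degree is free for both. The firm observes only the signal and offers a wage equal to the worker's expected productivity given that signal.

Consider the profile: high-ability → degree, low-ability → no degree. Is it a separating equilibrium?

If types separate, degree earns payment 107 and no degree earns 56.
High-ability: degree gives 107 − 25 = 82; no degree gives 56 − 0 = 56. No deviation. ✓
Low-ability: no degree gives 56 − 0 = 56; degree gives 107 − 65 = 42. No deviation. ✓
Both incentive constraints hold.

Yes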